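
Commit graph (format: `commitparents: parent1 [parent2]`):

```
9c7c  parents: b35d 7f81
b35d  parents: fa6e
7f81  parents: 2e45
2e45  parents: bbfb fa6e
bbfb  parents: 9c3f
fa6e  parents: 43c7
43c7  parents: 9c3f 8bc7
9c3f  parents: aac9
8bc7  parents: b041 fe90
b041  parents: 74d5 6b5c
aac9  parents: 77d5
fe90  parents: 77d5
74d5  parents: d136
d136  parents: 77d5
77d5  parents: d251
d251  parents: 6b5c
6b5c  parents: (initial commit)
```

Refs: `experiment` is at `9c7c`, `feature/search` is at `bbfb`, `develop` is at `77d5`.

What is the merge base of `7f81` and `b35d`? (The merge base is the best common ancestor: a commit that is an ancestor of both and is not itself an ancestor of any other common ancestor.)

Ancestors of 7f81: {2e45, 43c7, 6b5c, 74d5, 77d5, 7f81, 8bc7, 9c3f, aac9, b041, bbfb, d136, d251, fa6e, fe90}.
Ancestors of b35d: {43c7, 6b5c, 74d5, 77d5, 8bc7, 9c3f, aac9, b041, b35d, d136, d251, fa6e, fe90}.
Common ancestors: {43c7, 6b5c, 74d5, 77d5, 8bc7, 9c3f, aac9, b041, d136, d251, fa6e, fe90}.
Among these, fa6e is not an ancestor of any other common ancestor — it is the merge base.

fa6e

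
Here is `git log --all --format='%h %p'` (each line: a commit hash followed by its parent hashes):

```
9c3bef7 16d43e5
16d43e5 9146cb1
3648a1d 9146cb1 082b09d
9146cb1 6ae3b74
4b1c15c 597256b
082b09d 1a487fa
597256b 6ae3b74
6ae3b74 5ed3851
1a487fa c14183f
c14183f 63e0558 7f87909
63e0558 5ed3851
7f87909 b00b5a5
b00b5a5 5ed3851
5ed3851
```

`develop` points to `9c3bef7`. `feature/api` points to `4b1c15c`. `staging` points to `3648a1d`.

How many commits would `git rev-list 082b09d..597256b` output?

2

Reachable from 597256b: {597256b, 5ed3851, 6ae3b74}.
Reachable from 082b09d: {082b09d, 1a487fa, 5ed3851, 63e0558, 7f87909, b00b5a5, c14183f}.
In 597256b's history but not 082b09d's: {597256b, 6ae3b74} — 2 commits.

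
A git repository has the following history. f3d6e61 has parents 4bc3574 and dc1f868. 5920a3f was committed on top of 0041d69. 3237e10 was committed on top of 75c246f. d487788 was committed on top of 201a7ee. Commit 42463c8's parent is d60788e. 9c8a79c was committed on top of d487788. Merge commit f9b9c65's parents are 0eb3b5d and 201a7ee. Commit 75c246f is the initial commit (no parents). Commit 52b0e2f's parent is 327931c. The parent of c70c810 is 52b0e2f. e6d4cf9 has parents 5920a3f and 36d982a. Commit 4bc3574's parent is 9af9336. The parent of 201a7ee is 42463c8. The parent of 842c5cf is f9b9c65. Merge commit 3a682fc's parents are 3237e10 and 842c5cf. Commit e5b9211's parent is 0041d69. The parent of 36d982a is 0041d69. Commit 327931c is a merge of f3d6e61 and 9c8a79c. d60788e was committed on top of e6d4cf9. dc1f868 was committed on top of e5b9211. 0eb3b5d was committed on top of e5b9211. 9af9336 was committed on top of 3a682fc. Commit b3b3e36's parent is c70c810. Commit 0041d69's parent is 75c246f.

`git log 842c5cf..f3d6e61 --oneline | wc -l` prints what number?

6

Reachable from f3d6e61: {0041d69, 0eb3b5d, 201a7ee, 3237e10, 36d982a, 3a682fc, 42463c8, 4bc3574, 5920a3f, 75c246f, 842c5cf, 9af9336, d60788e, dc1f868, e5b9211, e6d4cf9, f3d6e61, f9b9c65}.
Reachable from 842c5cf: {0041d69, 0eb3b5d, 201a7ee, 36d982a, 42463c8, 5920a3f, 75c246f, 842c5cf, d60788e, e5b9211, e6d4cf9, f9b9c65}.
In f3d6e61's history but not 842c5cf's: {3237e10, 3a682fc, 4bc3574, 9af9336, dc1f868, f3d6e61} — 6 commits.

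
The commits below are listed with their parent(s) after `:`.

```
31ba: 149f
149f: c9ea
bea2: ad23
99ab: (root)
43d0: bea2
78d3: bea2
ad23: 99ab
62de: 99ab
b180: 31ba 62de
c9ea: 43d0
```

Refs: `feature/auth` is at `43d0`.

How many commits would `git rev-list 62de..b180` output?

7

Reachable from b180: {149f, 31ba, 43d0, 62de, 99ab, ad23, b180, bea2, c9ea}.
Reachable from 62de: {62de, 99ab}.
In b180's history but not 62de's: {149f, 31ba, 43d0, ad23, b180, bea2, c9ea} — 7 commits.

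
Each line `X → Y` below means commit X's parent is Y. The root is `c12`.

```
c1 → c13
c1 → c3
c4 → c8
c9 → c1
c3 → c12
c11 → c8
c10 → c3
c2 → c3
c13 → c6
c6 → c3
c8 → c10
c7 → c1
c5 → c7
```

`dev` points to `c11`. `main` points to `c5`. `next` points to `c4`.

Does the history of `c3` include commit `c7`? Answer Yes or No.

Ancestors of c3: {c12, c3}.
c7 is not in that set, so it is not an ancestor of c3.

No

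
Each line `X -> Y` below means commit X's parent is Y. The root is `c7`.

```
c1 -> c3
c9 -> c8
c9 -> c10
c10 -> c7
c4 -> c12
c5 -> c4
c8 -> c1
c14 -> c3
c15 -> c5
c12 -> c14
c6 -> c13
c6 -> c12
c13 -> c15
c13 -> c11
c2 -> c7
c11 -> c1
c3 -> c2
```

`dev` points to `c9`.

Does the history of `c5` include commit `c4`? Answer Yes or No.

Ancestors of c5 (commits reachable by following parents): {c12, c14, c2, c3, c4, c5, c7}.
c4 is in that set, so it is an ancestor of c5.

Yes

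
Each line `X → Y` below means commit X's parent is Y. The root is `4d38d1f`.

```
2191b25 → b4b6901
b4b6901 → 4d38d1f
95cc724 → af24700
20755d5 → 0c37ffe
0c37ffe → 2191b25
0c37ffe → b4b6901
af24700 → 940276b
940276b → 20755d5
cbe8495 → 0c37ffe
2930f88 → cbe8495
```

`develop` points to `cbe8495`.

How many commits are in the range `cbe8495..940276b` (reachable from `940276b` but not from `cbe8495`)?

Reachable from 940276b: {0c37ffe, 20755d5, 2191b25, 4d38d1f, 940276b, b4b6901}.
Reachable from cbe8495: {0c37ffe, 2191b25, 4d38d1f, b4b6901, cbe8495}.
In 940276b's history but not cbe8495's: {20755d5, 940276b} — 2 commits.

2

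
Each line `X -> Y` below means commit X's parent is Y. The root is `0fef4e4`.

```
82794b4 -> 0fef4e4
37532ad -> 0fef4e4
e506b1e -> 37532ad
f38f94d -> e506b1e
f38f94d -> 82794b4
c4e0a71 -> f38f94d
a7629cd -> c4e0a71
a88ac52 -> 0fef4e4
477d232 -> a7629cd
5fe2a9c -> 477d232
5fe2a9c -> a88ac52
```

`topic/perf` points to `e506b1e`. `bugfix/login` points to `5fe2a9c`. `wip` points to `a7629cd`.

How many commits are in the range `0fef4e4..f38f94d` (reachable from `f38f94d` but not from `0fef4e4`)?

Reachable from f38f94d: {0fef4e4, 37532ad, 82794b4, e506b1e, f38f94d}.
Reachable from 0fef4e4: {0fef4e4}.
In f38f94d's history but not 0fef4e4's: {37532ad, 82794b4, e506b1e, f38f94d} — 4 commits.

4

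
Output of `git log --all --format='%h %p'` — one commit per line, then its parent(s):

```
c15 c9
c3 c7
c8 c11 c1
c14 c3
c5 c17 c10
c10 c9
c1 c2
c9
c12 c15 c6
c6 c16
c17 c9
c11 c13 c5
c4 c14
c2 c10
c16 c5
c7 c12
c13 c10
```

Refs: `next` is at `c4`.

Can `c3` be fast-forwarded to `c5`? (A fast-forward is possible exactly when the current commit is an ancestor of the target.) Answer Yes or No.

No

A fast-forward from c3 to c5 is possible iff c3 is an ancestor of c5.
Ancestors of c5: {c10, c17, c5, c9}.
c3 is not among them, so fast-forward is not possible.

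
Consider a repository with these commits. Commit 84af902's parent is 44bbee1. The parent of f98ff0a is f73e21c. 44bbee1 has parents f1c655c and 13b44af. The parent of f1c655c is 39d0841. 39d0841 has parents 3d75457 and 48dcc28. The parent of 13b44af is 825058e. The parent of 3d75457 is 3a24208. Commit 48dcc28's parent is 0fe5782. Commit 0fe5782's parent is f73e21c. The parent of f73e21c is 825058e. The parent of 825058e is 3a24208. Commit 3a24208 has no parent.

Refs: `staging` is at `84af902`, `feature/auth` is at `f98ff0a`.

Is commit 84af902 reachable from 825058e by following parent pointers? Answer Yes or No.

No

Ancestors of 825058e: {3a24208, 825058e}.
84af902 is not in that set, so it is not an ancestor of 825058e.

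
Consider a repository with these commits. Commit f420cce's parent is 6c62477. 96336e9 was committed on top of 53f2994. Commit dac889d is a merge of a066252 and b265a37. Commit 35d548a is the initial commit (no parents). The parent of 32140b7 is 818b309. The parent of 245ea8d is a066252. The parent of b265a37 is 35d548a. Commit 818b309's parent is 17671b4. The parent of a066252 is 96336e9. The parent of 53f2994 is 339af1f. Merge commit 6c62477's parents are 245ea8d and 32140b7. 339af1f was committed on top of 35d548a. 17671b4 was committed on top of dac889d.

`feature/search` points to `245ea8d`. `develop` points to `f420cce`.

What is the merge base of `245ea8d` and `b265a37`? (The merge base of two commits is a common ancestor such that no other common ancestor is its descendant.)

35d548a

Ancestors of 245ea8d: {245ea8d, 339af1f, 35d548a, 53f2994, 96336e9, a066252}.
Ancestors of b265a37: {35d548a, b265a37}.
Common ancestors: {35d548a}.
The only common ancestor is 35d548a, so it is the merge base.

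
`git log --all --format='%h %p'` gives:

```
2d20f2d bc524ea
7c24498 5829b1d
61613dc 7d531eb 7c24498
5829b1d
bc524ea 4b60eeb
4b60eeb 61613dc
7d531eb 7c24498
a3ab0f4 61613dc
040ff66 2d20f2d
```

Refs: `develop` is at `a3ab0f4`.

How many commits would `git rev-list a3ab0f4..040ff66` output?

4

Reachable from 040ff66: {040ff66, 2d20f2d, 4b60eeb, 5829b1d, 61613dc, 7c24498, 7d531eb, bc524ea}.
Reachable from a3ab0f4: {5829b1d, 61613dc, 7c24498, 7d531eb, a3ab0f4}.
In 040ff66's history but not a3ab0f4's: {040ff66, 2d20f2d, 4b60eeb, bc524ea} — 4 commits.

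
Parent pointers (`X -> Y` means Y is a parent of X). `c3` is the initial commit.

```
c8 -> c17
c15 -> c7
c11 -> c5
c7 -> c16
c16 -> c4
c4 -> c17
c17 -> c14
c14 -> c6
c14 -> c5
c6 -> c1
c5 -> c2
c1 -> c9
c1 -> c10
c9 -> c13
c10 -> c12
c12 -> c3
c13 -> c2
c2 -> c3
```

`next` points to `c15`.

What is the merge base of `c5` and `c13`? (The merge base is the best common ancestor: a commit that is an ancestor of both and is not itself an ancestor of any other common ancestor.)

Ancestors of c5: {c2, c3, c5}.
Ancestors of c13: {c13, c2, c3}.
Common ancestors: {c2, c3}.
Among these, c2 is not an ancestor of any other common ancestor — it is the merge base.

c2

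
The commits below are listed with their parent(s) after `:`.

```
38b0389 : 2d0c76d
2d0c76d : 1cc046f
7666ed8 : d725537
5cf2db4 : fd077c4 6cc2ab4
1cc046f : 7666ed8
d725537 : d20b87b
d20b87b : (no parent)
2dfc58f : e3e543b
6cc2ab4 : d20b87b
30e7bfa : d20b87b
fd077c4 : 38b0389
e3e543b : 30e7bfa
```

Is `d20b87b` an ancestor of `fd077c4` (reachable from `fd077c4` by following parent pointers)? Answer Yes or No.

Ancestors of fd077c4 (commits reachable by following parents): {1cc046f, 2d0c76d, 38b0389, 7666ed8, d20b87b, d725537, fd077c4}.
d20b87b is in that set, so it is an ancestor of fd077c4.

Yes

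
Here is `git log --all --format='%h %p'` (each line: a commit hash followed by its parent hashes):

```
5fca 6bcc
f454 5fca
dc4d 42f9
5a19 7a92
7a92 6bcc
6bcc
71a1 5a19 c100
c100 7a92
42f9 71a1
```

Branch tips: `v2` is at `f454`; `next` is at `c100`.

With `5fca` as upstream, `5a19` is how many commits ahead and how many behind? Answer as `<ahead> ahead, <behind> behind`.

2 ahead, 1 behind

Reachable from 5a19: {5a19, 6bcc, 7a92}.
Reachable from 5fca: {5fca, 6bcc}.
Only in 5a19's history (ahead): {5a19, 7a92} — 2.
Only in 5fca's history (behind): {5fca} — 1.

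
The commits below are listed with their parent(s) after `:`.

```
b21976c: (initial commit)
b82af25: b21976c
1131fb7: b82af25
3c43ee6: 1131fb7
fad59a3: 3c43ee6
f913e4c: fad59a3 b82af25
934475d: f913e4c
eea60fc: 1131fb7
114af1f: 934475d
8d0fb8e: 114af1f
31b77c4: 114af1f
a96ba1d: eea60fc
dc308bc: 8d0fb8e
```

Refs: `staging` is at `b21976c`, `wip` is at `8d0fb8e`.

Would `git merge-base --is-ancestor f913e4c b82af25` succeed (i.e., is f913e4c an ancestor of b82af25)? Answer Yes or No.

Ancestors of b82af25: {b21976c, b82af25}.
f913e4c is not in that set, so it is not an ancestor of b82af25.

No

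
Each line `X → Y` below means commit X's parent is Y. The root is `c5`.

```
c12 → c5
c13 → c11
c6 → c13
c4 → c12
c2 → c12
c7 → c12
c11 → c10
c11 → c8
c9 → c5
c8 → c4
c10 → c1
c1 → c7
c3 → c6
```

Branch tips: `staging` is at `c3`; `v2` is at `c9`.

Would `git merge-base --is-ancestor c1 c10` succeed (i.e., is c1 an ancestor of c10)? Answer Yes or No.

Ancestors of c10 (commits reachable by following parents): {c1, c10, c12, c5, c7}.
c1 is in that set, so it is an ancestor of c10.

Yes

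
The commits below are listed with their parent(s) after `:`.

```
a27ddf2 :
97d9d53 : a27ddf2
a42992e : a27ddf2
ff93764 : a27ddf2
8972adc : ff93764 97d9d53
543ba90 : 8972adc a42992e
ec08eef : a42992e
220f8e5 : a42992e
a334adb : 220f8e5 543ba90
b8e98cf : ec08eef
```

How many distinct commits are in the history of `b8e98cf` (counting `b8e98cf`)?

Walking parent pointers from b8e98cf: reachable set = {a27ddf2, a42992e, b8e98cf, ec08eef}.
That is 4 commits.

4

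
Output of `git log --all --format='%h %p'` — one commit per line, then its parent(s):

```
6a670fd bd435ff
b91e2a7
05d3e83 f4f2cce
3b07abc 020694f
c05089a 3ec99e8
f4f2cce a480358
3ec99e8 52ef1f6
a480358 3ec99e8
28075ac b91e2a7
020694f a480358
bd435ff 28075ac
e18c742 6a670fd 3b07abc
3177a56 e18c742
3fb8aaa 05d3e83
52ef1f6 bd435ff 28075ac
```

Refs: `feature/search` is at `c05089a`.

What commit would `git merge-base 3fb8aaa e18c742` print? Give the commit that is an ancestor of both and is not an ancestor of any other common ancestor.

Ancestors of 3fb8aaa: {05d3e83, 28075ac, 3ec99e8, 3fb8aaa, 52ef1f6, a480358, b91e2a7, bd435ff, f4f2cce}.
Ancestors of e18c742: {020694f, 28075ac, 3b07abc, 3ec99e8, 52ef1f6, 6a670fd, a480358, b91e2a7, bd435ff, e18c742}.
Common ancestors: {28075ac, 3ec99e8, 52ef1f6, a480358, b91e2a7, bd435ff}.
Among these, a480358 is not an ancestor of any other common ancestor — it is the merge base.

a480358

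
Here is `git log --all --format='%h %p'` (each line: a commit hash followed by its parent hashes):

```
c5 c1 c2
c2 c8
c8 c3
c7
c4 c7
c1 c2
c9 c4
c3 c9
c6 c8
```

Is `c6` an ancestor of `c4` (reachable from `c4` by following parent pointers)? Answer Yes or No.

No

Ancestors of c4: {c4, c7}.
c6 is not in that set, so it is not an ancestor of c4.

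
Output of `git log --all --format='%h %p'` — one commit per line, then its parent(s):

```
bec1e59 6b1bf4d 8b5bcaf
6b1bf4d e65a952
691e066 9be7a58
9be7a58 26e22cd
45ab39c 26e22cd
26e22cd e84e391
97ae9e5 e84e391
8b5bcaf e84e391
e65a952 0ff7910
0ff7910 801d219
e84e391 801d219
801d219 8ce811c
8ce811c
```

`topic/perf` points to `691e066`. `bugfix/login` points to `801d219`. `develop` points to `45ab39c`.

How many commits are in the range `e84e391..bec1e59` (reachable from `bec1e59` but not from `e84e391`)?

Reachable from bec1e59: {0ff7910, 6b1bf4d, 801d219, 8b5bcaf, 8ce811c, bec1e59, e65a952, e84e391}.
Reachable from e84e391: {801d219, 8ce811c, e84e391}.
In bec1e59's history but not e84e391's: {0ff7910, 6b1bf4d, 8b5bcaf, bec1e59, e65a952} — 5 commits.

5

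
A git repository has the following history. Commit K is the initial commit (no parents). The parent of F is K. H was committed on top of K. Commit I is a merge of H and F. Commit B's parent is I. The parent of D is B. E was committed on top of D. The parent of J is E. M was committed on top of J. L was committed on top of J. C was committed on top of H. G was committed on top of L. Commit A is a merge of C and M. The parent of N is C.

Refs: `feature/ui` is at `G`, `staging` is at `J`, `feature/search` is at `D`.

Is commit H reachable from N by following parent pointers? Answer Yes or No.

Yes

Ancestors of N (commits reachable by following parents): {C, H, K, N}.
H is in that set, so it is an ancestor of N.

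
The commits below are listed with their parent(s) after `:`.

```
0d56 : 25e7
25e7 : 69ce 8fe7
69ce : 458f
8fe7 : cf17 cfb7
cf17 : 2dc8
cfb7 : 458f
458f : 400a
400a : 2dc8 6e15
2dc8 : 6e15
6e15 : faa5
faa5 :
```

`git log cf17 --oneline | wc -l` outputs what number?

4

Walking parent pointers from cf17: reachable set = {2dc8, 6e15, cf17, faa5}.
That is 4 commits.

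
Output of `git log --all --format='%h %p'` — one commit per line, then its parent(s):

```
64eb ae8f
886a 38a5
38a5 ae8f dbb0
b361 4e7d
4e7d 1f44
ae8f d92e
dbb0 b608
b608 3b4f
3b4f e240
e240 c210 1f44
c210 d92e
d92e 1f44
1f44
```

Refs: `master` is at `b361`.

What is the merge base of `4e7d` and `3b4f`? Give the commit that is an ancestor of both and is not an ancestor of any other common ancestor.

Ancestors of 4e7d: {1f44, 4e7d}.
Ancestors of 3b4f: {1f44, 3b4f, c210, d92e, e240}.
Common ancestors: {1f44}.
The only common ancestor is 1f44, so it is the merge base.

1f44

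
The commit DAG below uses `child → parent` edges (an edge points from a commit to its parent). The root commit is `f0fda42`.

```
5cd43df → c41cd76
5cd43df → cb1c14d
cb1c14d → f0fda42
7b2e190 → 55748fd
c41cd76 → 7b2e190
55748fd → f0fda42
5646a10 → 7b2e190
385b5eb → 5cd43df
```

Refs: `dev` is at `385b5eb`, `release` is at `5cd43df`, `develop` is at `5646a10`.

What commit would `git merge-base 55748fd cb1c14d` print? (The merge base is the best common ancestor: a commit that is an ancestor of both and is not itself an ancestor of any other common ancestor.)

Ancestors of 55748fd: {55748fd, f0fda42}.
Ancestors of cb1c14d: {cb1c14d, f0fda42}.
Common ancestors: {f0fda42}.
The only common ancestor is f0fda42, so it is the merge base.

f0fda42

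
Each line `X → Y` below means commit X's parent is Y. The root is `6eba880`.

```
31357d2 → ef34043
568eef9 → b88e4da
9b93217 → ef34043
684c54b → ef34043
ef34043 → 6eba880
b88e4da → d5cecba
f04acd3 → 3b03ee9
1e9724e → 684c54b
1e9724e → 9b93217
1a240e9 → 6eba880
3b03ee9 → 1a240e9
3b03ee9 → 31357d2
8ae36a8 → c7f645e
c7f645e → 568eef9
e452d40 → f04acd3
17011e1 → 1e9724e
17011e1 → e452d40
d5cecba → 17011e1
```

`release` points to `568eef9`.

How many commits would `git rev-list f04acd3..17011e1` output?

Reachable from 17011e1: {17011e1, 1a240e9, 1e9724e, 31357d2, 3b03ee9, 684c54b, 6eba880, 9b93217, e452d40, ef34043, f04acd3}.
Reachable from f04acd3: {1a240e9, 31357d2, 3b03ee9, 6eba880, ef34043, f04acd3}.
In 17011e1's history but not f04acd3's: {17011e1, 1e9724e, 684c54b, 9b93217, e452d40} — 5 commits.

5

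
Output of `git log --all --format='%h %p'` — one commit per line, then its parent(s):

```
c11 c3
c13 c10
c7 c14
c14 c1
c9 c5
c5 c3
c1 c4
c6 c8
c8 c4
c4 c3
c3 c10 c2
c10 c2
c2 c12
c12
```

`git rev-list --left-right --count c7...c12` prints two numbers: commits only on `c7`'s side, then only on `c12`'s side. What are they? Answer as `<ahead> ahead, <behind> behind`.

Reachable from c7: {c1, c10, c12, c14, c2, c3, c4, c7}.
Reachable from c12: {c12}.
Only in c7's history (ahead): {c1, c10, c14, c2, c3, c4, c7} — 7.
Only in c12's history (behind): {} — 0.

7 ahead, 0 behind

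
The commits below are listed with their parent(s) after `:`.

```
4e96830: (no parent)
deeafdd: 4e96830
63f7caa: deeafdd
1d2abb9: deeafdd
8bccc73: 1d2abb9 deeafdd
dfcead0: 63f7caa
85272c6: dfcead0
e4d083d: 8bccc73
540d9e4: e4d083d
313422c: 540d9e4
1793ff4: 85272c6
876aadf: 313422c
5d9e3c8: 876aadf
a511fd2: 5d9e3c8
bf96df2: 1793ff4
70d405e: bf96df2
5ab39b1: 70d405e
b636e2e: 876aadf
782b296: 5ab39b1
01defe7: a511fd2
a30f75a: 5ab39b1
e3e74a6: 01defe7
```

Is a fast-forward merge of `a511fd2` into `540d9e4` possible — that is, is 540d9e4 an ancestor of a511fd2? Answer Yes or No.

A fast-forward from 540d9e4 to a511fd2 is possible iff 540d9e4 is an ancestor of a511fd2.
Ancestors of a511fd2: {1d2abb9, 313422c, 4e96830, 540d9e4, 5d9e3c8, 876aadf, 8bccc73, a511fd2, deeafdd, e4d083d}.
540d9e4 is among them, so fast-forward is possible.

Yes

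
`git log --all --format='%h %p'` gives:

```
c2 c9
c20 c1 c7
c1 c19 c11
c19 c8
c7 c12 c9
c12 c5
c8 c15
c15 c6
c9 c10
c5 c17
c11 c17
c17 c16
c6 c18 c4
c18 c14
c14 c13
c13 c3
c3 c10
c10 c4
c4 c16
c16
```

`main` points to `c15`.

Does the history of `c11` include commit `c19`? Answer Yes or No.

No

Ancestors of c11: {c11, c16, c17}.
c19 is not in that set, so it is not an ancestor of c11.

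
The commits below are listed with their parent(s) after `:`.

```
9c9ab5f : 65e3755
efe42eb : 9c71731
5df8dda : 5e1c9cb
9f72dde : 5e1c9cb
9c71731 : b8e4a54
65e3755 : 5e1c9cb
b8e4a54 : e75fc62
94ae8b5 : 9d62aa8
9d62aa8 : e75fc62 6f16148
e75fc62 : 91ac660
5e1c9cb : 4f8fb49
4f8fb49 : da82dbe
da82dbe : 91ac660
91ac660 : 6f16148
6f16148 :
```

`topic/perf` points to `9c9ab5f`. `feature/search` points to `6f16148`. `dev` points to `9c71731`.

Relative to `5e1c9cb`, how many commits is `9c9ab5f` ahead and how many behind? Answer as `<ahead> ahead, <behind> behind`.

Reachable from 9c9ab5f: {4f8fb49, 5e1c9cb, 65e3755, 6f16148, 91ac660, 9c9ab5f, da82dbe}.
Reachable from 5e1c9cb: {4f8fb49, 5e1c9cb, 6f16148, 91ac660, da82dbe}.
Only in 9c9ab5f's history (ahead): {65e3755, 9c9ab5f} — 2.
Only in 5e1c9cb's history (behind): {} — 0.

2 ahead, 0 behind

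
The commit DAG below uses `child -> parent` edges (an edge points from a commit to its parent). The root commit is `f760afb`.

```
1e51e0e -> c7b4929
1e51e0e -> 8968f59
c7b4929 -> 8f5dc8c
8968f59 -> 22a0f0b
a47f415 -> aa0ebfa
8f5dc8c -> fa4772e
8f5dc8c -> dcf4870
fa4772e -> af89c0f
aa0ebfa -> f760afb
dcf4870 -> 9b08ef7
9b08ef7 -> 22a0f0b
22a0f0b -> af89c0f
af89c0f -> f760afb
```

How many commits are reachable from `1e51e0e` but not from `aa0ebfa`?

9

Reachable from 1e51e0e: {1e51e0e, 22a0f0b, 8968f59, 8f5dc8c, 9b08ef7, af89c0f, c7b4929, dcf4870, f760afb, fa4772e}.
Reachable from aa0ebfa: {aa0ebfa, f760afb}.
In 1e51e0e's history but not aa0ebfa's: {1e51e0e, 22a0f0b, 8968f59, 8f5dc8c, 9b08ef7, af89c0f, c7b4929, dcf4870, fa4772e} — 9 commits.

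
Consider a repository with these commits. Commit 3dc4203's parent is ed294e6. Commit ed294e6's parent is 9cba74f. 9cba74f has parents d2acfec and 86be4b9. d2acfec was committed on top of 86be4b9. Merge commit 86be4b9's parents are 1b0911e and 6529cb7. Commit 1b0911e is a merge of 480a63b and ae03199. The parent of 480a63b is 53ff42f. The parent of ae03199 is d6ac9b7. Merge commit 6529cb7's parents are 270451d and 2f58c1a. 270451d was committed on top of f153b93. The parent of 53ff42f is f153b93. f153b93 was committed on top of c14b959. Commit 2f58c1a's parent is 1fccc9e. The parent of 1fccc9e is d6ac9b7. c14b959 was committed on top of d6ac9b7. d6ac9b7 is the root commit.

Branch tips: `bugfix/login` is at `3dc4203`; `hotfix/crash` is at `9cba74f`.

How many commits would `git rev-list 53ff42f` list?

Walking parent pointers from 53ff42f: reachable set = {53ff42f, c14b959, d6ac9b7, f153b93}.
That is 4 commits.

4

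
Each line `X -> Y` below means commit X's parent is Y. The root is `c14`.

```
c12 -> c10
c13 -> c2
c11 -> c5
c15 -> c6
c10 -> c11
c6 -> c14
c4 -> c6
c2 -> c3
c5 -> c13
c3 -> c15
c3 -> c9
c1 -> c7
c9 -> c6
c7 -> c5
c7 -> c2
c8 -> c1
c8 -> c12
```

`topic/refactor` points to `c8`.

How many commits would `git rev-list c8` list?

Walking parent pointers from c8: reachable set = {c1, c10, c11, c12, c13, c14, c15, c2, c3, c5, c6, c7, c8, c9}.
That is 14 commits.

14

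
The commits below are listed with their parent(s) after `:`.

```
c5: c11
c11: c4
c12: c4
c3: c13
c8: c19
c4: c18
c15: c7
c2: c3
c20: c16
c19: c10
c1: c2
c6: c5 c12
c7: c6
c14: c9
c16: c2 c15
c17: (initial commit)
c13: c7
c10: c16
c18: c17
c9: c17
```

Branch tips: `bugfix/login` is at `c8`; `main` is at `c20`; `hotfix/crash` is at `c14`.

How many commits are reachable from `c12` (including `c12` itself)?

Walking parent pointers from c12: reachable set = {c12, c17, c18, c4}.
That is 4 commits.

4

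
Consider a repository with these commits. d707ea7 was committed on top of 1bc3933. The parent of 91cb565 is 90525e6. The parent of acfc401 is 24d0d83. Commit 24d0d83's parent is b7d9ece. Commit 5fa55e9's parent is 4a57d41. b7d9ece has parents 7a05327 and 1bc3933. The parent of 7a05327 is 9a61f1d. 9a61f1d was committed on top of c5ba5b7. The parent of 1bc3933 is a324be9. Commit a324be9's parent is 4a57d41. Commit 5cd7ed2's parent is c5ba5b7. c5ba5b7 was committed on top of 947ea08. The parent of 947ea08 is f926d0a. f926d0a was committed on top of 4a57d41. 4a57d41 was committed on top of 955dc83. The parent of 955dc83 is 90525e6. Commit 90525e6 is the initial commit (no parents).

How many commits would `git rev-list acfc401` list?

13

Walking parent pointers from acfc401: reachable set = {1bc3933, 24d0d83, 4a57d41, 7a05327, 90525e6, 947ea08, 955dc83, 9a61f1d, a324be9, acfc401, b7d9ece, c5ba5b7, f926d0a}.
That is 13 commits.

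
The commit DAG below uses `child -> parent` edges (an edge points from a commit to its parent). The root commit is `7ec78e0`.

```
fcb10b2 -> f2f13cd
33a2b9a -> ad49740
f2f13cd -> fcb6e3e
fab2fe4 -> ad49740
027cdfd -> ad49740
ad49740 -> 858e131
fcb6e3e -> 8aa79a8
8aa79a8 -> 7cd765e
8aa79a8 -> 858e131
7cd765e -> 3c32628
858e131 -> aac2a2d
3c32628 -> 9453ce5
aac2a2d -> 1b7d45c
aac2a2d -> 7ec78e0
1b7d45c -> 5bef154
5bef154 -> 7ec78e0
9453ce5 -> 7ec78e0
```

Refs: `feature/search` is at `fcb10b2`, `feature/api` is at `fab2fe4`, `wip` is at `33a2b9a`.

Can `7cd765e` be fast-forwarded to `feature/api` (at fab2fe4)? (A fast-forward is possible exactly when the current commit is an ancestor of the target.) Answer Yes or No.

A fast-forward from 7cd765e to fab2fe4 is possible iff 7cd765e is an ancestor of fab2fe4.
Ancestors of fab2fe4: {1b7d45c, 5bef154, 7ec78e0, 858e131, aac2a2d, ad49740, fab2fe4}.
7cd765e is not among them, so fast-forward is not possible.

No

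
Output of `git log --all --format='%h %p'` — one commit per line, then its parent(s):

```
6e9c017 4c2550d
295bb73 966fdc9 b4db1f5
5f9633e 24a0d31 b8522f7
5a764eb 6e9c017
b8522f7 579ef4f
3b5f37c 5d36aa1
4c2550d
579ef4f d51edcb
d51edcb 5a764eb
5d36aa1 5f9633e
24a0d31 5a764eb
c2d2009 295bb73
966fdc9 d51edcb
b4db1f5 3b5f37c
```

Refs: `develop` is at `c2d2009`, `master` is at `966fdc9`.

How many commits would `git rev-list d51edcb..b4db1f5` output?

7

Reachable from b4db1f5: {24a0d31, 3b5f37c, 4c2550d, 579ef4f, 5a764eb, 5d36aa1, 5f9633e, 6e9c017, b4db1f5, b8522f7, d51edcb}.
Reachable from d51edcb: {4c2550d, 5a764eb, 6e9c017, d51edcb}.
In b4db1f5's history but not d51edcb's: {24a0d31, 3b5f37c, 579ef4f, 5d36aa1, 5f9633e, b4db1f5, b8522f7} — 7 commits.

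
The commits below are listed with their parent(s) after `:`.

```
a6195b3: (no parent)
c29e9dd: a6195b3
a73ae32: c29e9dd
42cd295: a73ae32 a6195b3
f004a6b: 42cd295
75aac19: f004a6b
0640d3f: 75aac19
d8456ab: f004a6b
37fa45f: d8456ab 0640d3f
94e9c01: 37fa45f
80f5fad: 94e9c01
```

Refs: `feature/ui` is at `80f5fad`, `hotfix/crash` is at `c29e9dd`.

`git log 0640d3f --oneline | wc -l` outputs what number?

Walking parent pointers from 0640d3f: reachable set = {0640d3f, 42cd295, 75aac19, a6195b3, a73ae32, c29e9dd, f004a6b}.
That is 7 commits.

7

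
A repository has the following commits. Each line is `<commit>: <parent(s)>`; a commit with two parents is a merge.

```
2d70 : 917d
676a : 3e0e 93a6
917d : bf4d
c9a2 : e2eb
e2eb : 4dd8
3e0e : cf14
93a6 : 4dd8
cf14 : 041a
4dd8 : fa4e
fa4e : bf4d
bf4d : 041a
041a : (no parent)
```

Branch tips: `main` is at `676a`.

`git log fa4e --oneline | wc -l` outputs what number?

Walking parent pointers from fa4e: reachable set = {041a, bf4d, fa4e}.
That is 3 commits.

3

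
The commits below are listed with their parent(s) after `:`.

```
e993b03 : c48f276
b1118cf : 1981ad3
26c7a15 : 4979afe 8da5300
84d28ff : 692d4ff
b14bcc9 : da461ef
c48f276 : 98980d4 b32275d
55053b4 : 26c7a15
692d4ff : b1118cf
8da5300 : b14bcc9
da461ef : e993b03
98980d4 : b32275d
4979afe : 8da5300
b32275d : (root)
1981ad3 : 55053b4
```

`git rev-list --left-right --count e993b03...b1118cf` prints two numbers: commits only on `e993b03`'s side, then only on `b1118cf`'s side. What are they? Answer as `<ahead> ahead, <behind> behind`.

0 ahead, 8 behind

Reachable from e993b03: {98980d4, b32275d, c48f276, e993b03}.
Reachable from b1118cf: {1981ad3, 26c7a15, 4979afe, 55053b4, 8da5300, 98980d4, b1118cf, b14bcc9, b32275d, c48f276, da461ef, e993b03}.
Only in e993b03's history (ahead): {} — 0.
Only in b1118cf's history (behind): {1981ad3, 26c7a15, 4979afe, 55053b4, 8da5300, b1118cf, b14bcc9, da461ef} — 8.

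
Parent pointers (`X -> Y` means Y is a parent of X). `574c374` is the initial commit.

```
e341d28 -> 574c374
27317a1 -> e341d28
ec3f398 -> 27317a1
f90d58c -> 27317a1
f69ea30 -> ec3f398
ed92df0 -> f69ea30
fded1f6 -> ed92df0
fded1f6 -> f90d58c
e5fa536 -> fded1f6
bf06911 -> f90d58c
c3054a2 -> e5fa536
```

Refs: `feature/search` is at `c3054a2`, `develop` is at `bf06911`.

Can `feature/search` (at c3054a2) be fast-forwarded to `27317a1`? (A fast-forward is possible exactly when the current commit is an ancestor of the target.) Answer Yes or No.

No

A fast-forward from c3054a2 to 27317a1 is possible iff c3054a2 is an ancestor of 27317a1.
Ancestors of 27317a1: {27317a1, 574c374, e341d28}.
c3054a2 is not among them, so fast-forward is not possible.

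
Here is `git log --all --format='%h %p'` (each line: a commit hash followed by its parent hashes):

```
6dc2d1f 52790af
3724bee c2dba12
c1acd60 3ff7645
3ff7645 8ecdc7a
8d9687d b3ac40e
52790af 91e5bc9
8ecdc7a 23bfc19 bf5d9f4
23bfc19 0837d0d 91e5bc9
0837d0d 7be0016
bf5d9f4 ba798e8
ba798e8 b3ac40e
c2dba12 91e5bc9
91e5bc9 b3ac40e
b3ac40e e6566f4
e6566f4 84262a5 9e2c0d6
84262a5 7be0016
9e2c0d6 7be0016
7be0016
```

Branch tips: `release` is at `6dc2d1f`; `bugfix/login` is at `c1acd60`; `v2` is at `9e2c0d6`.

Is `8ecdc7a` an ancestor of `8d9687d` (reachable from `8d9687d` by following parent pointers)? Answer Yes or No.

Ancestors of 8d9687d: {7be0016, 84262a5, 8d9687d, 9e2c0d6, b3ac40e, e6566f4}.
8ecdc7a is not in that set, so it is not an ancestor of 8d9687d.

No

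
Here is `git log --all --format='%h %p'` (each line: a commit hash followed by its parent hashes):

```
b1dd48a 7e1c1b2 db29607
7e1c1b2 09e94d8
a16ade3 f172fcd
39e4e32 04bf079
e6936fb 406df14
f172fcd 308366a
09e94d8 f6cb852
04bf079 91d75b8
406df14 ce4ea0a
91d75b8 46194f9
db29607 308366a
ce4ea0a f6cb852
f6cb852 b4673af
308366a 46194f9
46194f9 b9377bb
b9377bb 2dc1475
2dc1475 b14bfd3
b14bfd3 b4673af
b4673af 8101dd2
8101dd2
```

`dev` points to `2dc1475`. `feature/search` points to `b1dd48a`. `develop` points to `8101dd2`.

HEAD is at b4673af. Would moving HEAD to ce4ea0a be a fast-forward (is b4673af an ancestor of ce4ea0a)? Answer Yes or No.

A fast-forward from b4673af to ce4ea0a is possible iff b4673af is an ancestor of ce4ea0a.
Ancestors of ce4ea0a: {8101dd2, b4673af, ce4ea0a, f6cb852}.
b4673af is among them, so fast-forward is possible.

Yes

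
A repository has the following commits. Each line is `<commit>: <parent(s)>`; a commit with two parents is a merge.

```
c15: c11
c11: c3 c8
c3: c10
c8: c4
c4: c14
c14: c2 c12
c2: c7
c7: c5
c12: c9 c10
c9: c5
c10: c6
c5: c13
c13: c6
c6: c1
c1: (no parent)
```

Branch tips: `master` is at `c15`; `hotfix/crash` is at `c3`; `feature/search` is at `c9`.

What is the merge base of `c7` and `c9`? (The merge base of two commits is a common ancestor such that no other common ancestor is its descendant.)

Ancestors of c7: {c1, c13, c5, c6, c7}.
Ancestors of c9: {c1, c13, c5, c6, c9}.
Common ancestors: {c1, c13, c5, c6}.
Among these, c5 is not an ancestor of any other common ancestor — it is the merge base.

c5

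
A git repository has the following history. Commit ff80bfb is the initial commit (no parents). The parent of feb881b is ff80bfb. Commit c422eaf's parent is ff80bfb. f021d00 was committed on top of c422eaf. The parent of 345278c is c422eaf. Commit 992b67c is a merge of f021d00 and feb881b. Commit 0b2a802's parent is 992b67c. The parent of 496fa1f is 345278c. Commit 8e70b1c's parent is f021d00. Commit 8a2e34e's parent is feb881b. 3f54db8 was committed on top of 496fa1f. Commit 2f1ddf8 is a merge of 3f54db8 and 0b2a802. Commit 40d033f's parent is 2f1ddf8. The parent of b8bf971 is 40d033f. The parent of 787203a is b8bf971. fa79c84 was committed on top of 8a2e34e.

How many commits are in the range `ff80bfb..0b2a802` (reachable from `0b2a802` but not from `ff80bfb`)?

5

Reachable from 0b2a802: {0b2a802, 992b67c, c422eaf, f021d00, feb881b, ff80bfb}.
Reachable from ff80bfb: {ff80bfb}.
In 0b2a802's history but not ff80bfb's: {0b2a802, 992b67c, c422eaf, f021d00, feb881b} — 5 commits.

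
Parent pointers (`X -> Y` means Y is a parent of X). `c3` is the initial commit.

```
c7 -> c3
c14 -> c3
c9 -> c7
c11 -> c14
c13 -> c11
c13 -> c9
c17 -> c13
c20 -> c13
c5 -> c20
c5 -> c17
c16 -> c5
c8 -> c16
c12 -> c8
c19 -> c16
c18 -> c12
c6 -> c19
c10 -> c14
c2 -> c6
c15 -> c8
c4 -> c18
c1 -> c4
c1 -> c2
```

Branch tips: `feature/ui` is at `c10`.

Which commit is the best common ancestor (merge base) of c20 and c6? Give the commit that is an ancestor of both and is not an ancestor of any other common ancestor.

Ancestors of c20: {c11, c13, c14, c20, c3, c7, c9}.
Ancestors of c6: {c11, c13, c14, c16, c17, c19, c20, c3, c5, c6, c7, c9}.
Common ancestors: {c11, c13, c14, c20, c3, c7, c9}.
Among these, c20 is not an ancestor of any other common ancestor — it is the merge base.

c20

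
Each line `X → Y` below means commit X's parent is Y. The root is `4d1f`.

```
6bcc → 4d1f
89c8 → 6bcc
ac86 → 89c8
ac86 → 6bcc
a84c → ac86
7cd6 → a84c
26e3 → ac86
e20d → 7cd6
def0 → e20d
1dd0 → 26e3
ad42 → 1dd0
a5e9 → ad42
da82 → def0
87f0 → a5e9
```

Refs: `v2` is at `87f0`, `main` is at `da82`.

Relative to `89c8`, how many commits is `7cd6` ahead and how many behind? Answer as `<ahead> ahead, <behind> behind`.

Reachable from 7cd6: {4d1f, 6bcc, 7cd6, 89c8, a84c, ac86}.
Reachable from 89c8: {4d1f, 6bcc, 89c8}.
Only in 7cd6's history (ahead): {7cd6, a84c, ac86} — 3.
Only in 89c8's history (behind): {} — 0.

3 ahead, 0 behind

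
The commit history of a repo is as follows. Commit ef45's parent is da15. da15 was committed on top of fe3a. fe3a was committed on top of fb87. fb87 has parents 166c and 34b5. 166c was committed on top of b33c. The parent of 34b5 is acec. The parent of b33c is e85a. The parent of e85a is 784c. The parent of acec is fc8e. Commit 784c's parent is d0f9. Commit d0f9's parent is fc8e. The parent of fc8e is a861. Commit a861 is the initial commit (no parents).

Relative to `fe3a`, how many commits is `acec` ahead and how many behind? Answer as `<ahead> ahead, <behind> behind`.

0 ahead, 8 behind

Reachable from acec: {a861, acec, fc8e}.
Reachable from fe3a: {166c, 34b5, 784c, a861, acec, b33c, d0f9, e85a, fb87, fc8e, fe3a}.
Only in acec's history (ahead): {} — 0.
Only in fe3a's history (behind): {166c, 34b5, 784c, b33c, d0f9, e85a, fb87, fe3a} — 8.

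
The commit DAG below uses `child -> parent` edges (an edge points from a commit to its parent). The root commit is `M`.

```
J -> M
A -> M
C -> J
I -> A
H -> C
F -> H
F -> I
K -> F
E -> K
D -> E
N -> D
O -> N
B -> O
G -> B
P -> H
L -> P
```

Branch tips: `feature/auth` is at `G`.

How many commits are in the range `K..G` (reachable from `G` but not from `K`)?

Reachable from G: {A, B, C, D, E, F, G, H, I, J, K, M, N, O}.
Reachable from K: {A, C, F, H, I, J, K, M}.
In G's history but not K's: {B, D, E, G, N, O} — 6 commits.

6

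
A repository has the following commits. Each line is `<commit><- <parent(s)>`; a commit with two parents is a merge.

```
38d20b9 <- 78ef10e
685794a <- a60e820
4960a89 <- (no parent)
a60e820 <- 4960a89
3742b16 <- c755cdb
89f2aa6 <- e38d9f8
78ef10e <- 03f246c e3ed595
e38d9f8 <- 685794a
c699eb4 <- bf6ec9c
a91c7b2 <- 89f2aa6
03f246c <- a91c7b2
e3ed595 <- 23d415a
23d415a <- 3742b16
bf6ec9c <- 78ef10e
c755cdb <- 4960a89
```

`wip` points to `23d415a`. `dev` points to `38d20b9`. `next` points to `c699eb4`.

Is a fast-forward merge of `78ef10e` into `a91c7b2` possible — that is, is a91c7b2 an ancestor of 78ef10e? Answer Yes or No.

A fast-forward from a91c7b2 to 78ef10e is possible iff a91c7b2 is an ancestor of 78ef10e.
Ancestors of 78ef10e: {03f246c, 23d415a, 3742b16, 4960a89, 685794a, 78ef10e, 89f2aa6, a60e820, a91c7b2, c755cdb, e38d9f8, e3ed595}.
a91c7b2 is among them, so fast-forward is possible.

Yes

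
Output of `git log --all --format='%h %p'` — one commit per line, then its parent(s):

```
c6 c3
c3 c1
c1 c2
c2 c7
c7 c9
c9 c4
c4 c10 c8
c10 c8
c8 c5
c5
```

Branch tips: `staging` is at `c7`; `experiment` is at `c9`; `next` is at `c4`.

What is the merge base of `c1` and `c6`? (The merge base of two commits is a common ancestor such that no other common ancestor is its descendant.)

c1

Ancestors of c1: {c1, c10, c2, c4, c5, c7, c8, c9}.
Ancestors of c6: {c1, c10, c2, c3, c4, c5, c6, c7, c8, c9}.
Common ancestors: {c1, c10, c2, c4, c5, c7, c8, c9}.
Among these, c1 is not an ancestor of any other common ancestor — it is the merge base.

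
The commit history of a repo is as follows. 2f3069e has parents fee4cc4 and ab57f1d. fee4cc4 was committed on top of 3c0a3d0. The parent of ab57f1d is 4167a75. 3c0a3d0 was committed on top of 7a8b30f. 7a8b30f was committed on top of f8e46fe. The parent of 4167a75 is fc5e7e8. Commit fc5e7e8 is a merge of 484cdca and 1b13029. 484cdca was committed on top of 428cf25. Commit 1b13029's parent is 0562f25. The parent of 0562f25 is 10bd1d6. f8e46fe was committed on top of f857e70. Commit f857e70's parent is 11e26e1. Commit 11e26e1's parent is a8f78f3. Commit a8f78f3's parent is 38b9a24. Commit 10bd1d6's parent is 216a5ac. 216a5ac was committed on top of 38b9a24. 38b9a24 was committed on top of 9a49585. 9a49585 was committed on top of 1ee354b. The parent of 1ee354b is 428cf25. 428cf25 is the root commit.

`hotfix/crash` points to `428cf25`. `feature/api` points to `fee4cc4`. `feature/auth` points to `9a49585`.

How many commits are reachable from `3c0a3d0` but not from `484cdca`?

9

Reachable from 3c0a3d0: {11e26e1, 1ee354b, 38b9a24, 3c0a3d0, 428cf25, 7a8b30f, 9a49585, a8f78f3, f857e70, f8e46fe}.
Reachable from 484cdca: {428cf25, 484cdca}.
In 3c0a3d0's history but not 484cdca's: {11e26e1, 1ee354b, 38b9a24, 3c0a3d0, 7a8b30f, 9a49585, a8f78f3, f857e70, f8e46fe} — 9 commits.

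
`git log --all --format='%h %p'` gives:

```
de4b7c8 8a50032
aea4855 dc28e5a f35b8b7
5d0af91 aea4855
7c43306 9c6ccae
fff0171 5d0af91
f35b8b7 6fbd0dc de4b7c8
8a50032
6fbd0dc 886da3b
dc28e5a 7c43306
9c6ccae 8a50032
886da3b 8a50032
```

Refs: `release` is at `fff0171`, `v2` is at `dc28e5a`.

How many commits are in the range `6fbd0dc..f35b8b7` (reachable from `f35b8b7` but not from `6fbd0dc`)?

2

Reachable from f35b8b7: {6fbd0dc, 886da3b, 8a50032, de4b7c8, f35b8b7}.
Reachable from 6fbd0dc: {6fbd0dc, 886da3b, 8a50032}.
In f35b8b7's history but not 6fbd0dc's: {de4b7c8, f35b8b7} — 2 commits.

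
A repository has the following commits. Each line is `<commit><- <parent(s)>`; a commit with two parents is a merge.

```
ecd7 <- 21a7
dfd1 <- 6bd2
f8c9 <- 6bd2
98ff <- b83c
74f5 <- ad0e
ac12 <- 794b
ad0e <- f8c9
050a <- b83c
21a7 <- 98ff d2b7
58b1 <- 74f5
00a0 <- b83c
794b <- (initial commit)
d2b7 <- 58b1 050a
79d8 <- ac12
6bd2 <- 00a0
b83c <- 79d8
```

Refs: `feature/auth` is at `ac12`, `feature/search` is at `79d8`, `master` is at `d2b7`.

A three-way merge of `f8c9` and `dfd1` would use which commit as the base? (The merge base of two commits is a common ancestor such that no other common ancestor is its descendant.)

Ancestors of f8c9: {00a0, 6bd2, 794b, 79d8, ac12, b83c, f8c9}.
Ancestors of dfd1: {00a0, 6bd2, 794b, 79d8, ac12, b83c, dfd1}.
Common ancestors: {00a0, 6bd2, 794b, 79d8, ac12, b83c}.
Among these, 6bd2 is not an ancestor of any other common ancestor — it is the merge base.

6bd2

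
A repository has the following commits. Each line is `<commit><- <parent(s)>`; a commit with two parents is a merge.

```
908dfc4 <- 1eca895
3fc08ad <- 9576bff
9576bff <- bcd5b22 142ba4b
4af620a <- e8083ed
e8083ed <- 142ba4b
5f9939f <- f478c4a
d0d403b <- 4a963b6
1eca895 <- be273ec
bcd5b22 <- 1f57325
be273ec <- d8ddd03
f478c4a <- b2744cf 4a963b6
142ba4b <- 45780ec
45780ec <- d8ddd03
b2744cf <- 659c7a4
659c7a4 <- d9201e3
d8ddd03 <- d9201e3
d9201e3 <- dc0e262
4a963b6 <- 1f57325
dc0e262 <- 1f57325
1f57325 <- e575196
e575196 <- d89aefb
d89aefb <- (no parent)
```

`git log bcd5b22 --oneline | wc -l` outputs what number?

Walking parent pointers from bcd5b22: reachable set = {1f57325, bcd5b22, d89aefb, e575196}.
That is 4 commits.

4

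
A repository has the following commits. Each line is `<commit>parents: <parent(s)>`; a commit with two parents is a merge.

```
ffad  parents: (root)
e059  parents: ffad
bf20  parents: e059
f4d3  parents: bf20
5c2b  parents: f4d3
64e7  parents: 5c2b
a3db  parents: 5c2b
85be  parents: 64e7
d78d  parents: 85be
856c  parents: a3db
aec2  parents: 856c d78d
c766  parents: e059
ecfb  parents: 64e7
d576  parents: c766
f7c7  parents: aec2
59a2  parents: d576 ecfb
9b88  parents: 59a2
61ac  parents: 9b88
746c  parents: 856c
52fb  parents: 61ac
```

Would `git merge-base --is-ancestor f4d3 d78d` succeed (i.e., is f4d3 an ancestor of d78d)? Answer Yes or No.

Ancestors of d78d (commits reachable by following parents): {5c2b, 64e7, 85be, bf20, d78d, e059, f4d3, ffad}.
f4d3 is in that set, so it is an ancestor of d78d.

Yes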